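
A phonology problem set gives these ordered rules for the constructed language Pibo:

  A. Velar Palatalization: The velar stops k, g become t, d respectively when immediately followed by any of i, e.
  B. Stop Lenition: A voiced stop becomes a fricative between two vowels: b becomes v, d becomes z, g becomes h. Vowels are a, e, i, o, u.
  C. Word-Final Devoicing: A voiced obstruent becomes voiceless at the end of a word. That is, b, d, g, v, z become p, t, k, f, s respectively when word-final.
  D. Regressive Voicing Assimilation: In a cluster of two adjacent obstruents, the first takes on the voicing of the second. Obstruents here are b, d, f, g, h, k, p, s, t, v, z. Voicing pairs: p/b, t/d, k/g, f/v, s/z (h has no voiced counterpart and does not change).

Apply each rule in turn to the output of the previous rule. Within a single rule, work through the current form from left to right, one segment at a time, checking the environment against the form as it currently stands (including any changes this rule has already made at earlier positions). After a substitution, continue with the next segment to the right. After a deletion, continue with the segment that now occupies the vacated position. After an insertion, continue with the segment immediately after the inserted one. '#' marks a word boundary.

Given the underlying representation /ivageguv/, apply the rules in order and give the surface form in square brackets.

[ivazehuf]

A Velar Palatalization: [ivageguv] → [ivadeguv]
B Stop Lenition: [ivadeguv] → [ivazehuv]
C Word-Final Devoicing: [ivazehuv] → [ivazehuf]
D Regressive Voicing Assimilation: no change — [ivazehuf]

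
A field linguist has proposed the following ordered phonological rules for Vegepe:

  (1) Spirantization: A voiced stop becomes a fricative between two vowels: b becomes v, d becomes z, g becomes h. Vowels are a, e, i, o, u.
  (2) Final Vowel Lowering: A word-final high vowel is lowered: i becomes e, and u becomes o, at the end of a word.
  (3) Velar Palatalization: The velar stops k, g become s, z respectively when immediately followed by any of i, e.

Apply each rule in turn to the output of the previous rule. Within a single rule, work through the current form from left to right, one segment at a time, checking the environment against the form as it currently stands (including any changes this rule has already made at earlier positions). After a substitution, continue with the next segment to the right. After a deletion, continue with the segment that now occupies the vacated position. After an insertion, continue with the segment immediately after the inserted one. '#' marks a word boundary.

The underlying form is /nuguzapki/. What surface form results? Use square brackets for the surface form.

[nuhuzapse]

(1) Spirantization: [nuguzapki] → [nuhuzapki]
(2) Final Vowel Lowering: [nuhuzapki] → [nuhuzapke]
(3) Velar Palatalization: [nuhuzapke] → [nuhuzapse]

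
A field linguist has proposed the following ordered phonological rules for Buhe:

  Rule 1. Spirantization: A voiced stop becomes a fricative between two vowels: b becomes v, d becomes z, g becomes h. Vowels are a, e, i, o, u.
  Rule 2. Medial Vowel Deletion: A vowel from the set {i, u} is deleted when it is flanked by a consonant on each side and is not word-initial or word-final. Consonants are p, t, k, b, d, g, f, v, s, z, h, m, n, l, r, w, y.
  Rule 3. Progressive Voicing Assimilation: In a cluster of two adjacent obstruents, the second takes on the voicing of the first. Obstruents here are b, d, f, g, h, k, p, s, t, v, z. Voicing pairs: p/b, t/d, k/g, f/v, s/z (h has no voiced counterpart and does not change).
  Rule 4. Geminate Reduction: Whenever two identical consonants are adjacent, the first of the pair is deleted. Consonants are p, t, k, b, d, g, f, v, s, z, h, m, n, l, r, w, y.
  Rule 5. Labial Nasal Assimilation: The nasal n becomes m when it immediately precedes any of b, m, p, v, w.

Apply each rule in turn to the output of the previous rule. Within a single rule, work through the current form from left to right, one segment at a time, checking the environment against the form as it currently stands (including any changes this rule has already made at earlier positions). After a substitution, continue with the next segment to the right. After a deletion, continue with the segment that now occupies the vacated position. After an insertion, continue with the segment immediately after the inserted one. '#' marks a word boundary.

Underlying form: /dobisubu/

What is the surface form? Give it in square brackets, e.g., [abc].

[dovzvu]

Rule 1 Spirantization: [dobisubu] → [dovisuvu]
Rule 2 Medial Vowel Deletion: [dovisuvu] → [dovsvu]
Rule 3 Progressive Voicing Assimilation: [dovsvu] → [dovzvu]
Rule 4 Geminate Reduction: no change — [dovzvu]
Rule 5 Labial Nasal Assimilation: no change — [dovzvu]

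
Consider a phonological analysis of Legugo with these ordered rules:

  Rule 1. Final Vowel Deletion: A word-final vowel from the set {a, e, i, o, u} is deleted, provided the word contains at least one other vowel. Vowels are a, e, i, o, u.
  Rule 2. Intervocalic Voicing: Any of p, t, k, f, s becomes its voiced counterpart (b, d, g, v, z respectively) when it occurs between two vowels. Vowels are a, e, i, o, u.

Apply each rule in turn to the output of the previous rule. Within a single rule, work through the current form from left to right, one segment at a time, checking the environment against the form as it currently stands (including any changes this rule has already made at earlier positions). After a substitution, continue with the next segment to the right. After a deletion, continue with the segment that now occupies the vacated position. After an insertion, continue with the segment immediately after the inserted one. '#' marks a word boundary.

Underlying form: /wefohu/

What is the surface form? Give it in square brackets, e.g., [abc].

Rule 1 Final Vowel Deletion: [wefohu] → [wefoh]
Rule 2 Intervocalic Voicing: [wefoh] → [wevoh]

[wevoh]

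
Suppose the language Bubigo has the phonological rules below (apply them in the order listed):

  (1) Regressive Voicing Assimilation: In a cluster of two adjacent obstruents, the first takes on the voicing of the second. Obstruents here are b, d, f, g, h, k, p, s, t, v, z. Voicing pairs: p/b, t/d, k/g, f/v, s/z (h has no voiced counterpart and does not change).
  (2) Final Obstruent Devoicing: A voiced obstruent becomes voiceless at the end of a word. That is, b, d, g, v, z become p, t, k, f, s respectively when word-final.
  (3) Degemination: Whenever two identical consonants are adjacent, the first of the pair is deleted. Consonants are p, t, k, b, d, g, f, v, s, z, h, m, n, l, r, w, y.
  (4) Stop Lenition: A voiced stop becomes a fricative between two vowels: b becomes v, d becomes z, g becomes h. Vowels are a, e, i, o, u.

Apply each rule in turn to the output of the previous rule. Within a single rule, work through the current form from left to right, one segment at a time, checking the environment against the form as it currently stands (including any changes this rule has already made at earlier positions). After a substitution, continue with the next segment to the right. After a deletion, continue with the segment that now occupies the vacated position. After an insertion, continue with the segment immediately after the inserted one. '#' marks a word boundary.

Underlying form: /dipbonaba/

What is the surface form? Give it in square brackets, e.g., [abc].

(1) Regressive Voicing Assimilation: [dipbonaba] → [dibbonaba]
(2) Final Obstruent Devoicing: no change — [dibbonaba]
(3) Degemination: [dibbonaba] → [dibonaba]
(4) Stop Lenition: [dibonaba] → [divonava]

[divonava]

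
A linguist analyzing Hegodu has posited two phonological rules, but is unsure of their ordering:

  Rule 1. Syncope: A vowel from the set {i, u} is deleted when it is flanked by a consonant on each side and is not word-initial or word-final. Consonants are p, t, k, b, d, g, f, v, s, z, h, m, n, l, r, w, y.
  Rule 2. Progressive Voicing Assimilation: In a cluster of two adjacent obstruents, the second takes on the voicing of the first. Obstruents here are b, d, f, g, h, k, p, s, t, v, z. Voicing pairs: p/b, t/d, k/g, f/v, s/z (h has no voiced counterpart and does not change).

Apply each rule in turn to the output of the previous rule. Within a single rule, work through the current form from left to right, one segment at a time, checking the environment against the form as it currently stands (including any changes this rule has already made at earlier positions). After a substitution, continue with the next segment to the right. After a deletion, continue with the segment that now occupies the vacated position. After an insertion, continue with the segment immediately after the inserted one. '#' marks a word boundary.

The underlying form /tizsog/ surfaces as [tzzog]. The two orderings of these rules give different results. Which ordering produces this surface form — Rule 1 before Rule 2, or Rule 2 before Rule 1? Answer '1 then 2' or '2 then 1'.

2 then 1

Order 1 then 2:
  1 Syncope: [tizsog] → [tzsog]
  2 Progressive Voicing Assimilation: [tzsog] → [tssog]
  result: [tssog]
Order 2 then 1:
  2 Progressive Voicing Assimilation: [tizsog] → [tizzog]
  1 Syncope: [tizzog] → [tzzog]
  result: [tzzog]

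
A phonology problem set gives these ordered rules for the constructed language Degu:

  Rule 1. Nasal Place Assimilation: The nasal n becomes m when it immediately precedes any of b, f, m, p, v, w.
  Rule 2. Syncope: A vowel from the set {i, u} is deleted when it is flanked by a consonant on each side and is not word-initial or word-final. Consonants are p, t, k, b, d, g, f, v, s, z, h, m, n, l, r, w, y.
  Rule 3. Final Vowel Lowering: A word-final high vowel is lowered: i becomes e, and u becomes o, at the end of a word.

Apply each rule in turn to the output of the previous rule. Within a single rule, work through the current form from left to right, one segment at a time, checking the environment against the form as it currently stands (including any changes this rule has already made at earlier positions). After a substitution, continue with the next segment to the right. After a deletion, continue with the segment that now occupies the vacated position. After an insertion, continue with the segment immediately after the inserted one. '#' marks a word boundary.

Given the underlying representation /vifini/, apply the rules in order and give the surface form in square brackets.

Rule 1 Nasal Place Assimilation: no change — [vifini]
Rule 2 Syncope: [vifini] → [vfni]
Rule 3 Final Vowel Lowering: [vfni] → [vfne]

[vfne]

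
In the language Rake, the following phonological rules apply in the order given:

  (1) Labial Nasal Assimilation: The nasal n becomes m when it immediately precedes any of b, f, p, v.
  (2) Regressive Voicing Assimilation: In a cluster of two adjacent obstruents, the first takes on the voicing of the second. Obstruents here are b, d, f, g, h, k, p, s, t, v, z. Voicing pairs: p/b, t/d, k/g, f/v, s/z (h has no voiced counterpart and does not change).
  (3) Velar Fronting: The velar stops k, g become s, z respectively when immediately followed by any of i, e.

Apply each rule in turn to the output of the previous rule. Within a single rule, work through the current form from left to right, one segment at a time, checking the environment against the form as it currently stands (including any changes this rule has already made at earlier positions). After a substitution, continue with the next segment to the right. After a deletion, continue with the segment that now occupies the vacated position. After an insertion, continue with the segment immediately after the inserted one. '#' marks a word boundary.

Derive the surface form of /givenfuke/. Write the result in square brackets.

[zivemfuse]

(1) Labial Nasal Assimilation: [givenfuke] → [givemfuke]
(2) Regressive Voicing Assimilation: no change — [givemfuke]
(3) Velar Fronting: [givemfuke] → [zivemfuse]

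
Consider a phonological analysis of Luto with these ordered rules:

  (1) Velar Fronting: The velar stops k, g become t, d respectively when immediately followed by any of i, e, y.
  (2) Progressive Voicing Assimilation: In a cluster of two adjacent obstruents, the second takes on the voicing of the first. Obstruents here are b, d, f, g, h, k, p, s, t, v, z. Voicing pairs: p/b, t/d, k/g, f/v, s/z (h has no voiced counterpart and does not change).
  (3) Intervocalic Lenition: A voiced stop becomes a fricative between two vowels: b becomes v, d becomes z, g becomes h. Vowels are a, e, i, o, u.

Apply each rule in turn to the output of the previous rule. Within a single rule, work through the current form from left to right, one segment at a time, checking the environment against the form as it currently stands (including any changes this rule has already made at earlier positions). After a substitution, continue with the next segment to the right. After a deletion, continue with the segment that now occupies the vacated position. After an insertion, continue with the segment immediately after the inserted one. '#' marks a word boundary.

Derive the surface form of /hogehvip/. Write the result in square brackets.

(1) Velar Fronting: [hogehvip] → [hodehvip]
(2) Progressive Voicing Assimilation: [hodehvip] → [hodehfip]
(3) Intervocalic Lenition: [hodehfip] → [hozehfip]

[hozehfip]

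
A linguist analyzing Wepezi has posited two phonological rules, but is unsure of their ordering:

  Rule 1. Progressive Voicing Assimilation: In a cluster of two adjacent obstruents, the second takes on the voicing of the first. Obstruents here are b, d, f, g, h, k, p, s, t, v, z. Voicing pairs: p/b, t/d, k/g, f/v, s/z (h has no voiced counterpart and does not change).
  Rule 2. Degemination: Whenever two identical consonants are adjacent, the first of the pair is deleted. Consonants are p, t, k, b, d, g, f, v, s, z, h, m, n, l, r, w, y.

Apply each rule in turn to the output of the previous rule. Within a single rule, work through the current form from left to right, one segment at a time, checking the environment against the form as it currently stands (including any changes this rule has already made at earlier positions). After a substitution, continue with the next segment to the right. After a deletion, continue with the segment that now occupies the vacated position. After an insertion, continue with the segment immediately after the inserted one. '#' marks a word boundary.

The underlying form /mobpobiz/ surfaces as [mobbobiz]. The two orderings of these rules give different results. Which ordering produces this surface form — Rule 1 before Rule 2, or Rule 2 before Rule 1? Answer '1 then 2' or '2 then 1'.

2 then 1

Order 1 then 2:
  1 Progressive Voicing Assimilation: [mobpobiz] → [mobbobiz]
  2 Degemination: [mobbobiz] → [mobobiz]
  result: [mobobiz]
Order 2 then 1:
  2 Degemination: no change — [mobpobiz]
  1 Progressive Voicing Assimilation: [mobpobiz] → [mobbobiz]
  result: [mobbobiz]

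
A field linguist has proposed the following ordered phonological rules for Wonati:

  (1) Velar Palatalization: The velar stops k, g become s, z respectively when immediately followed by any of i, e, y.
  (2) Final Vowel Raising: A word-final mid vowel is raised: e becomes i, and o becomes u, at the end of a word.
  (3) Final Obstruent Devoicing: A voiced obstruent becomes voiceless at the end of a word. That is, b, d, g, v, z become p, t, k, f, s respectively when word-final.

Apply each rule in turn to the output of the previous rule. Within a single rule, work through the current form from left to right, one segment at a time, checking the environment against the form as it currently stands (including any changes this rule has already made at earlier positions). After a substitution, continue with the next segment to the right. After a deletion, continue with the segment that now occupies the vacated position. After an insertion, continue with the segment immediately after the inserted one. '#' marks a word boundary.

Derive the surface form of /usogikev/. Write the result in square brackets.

(1) Velar Palatalization: [usogikev] → [usozisev]
(2) Final Vowel Raising: no change — [usozisev]
(3) Final Obstruent Devoicing: [usozisev] → [usozisef]

[usozisef]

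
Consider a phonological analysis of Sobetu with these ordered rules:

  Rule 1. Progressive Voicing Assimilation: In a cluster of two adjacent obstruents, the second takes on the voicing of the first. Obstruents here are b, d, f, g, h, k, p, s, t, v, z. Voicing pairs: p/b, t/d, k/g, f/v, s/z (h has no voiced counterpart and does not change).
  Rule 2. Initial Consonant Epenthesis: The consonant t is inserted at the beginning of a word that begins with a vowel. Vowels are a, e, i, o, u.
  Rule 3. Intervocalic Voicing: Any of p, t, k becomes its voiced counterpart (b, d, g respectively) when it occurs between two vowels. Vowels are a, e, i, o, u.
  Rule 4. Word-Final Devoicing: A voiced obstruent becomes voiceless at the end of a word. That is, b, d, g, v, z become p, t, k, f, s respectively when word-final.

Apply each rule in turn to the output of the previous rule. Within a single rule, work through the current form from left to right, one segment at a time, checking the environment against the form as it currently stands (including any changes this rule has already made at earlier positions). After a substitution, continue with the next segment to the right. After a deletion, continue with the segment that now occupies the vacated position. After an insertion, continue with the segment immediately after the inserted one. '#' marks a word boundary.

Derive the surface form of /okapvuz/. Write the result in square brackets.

[togapfus]

Rule 1 Progressive Voicing Assimilation: [okapvuz] → [okapfuz]
Rule 2 Initial Consonant Epenthesis: [okapfuz] → [tokapfuz]
Rule 3 Intervocalic Voicing: [tokapfuz] → [togapfuz]
Rule 4 Word-Final Devoicing: [togapfuz] → [togapfus]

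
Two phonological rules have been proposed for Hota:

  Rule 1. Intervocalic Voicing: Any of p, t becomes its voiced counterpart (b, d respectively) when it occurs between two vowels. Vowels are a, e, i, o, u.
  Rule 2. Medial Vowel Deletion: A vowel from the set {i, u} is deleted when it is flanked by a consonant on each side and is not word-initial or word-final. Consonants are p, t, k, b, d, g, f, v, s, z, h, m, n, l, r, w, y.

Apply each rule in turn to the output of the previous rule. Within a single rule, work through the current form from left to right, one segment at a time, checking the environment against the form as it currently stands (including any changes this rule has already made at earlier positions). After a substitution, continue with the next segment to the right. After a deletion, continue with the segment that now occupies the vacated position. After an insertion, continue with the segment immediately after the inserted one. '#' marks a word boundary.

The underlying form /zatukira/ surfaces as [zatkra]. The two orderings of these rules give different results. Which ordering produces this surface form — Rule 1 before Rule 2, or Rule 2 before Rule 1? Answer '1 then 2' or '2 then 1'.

2 then 1

Order 1 then 2:
  1 Intervocalic Voicing: [zatukira] → [zadukira]
  2 Medial Vowel Deletion: [zadukira] → [zadkra]
  result: [zadkra]
Order 2 then 1:
  2 Medial Vowel Deletion: [zatukira] → [zatkra]
  1 Intervocalic Voicing: no change — [zatkra]
  result: [zatkra]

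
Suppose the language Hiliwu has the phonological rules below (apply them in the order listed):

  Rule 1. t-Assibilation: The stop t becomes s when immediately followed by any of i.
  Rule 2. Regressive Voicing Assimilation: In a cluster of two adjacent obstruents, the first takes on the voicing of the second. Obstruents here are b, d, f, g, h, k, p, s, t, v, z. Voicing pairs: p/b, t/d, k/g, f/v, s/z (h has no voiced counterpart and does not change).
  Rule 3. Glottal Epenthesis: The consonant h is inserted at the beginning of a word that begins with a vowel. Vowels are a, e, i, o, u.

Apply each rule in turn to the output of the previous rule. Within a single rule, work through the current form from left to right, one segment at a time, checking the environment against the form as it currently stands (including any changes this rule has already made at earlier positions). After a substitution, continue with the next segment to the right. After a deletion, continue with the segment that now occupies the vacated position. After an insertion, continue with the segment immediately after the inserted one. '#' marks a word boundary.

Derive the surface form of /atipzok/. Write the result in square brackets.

Rule 1 t-Assibilation: [atipzok] → [asipzok]
Rule 2 Regressive Voicing Assimilation: [asipzok] → [asibzok]
Rule 3 Glottal Epenthesis: [asibzok] → [hasibzok]

[hasibzok]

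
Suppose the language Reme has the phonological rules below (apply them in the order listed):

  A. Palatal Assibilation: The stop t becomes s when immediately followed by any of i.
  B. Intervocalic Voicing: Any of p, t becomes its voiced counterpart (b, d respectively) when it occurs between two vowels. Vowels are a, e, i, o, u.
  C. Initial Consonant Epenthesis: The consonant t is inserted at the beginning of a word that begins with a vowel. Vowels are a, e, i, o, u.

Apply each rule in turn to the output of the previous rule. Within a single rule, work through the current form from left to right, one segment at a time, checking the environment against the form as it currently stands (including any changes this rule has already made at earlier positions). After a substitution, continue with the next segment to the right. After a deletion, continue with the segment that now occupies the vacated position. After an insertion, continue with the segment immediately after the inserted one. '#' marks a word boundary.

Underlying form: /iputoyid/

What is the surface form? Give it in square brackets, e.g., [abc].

A Palatal Assibilation: no change — [iputoyid]
B Intervocalic Voicing: [iputoyid] → [ibudoyid]
C Initial Consonant Epenthesis: [ibudoyid] → [tibudoyid]

[tibudoyid]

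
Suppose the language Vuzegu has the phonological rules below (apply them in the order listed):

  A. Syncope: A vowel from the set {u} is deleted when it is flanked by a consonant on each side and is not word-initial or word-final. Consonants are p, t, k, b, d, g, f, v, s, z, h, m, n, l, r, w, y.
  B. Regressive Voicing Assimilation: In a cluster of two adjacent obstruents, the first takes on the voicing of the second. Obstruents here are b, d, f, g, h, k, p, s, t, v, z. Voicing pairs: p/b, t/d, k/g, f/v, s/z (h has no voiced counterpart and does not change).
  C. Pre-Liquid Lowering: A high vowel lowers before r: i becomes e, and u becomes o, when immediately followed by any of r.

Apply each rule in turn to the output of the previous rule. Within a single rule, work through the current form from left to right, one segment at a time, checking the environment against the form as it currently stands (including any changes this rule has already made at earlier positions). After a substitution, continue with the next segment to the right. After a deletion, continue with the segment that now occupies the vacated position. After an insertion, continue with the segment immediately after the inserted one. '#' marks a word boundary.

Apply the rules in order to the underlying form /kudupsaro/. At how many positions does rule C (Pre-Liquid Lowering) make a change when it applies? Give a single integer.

0

A Syncope: [kudupsaro] → [kdpsaro]
B Regressive Voicing Assimilation: [kdpsaro] → [gtpsaro]
C Pre-Liquid Lowering: no change — [gtpsaro]
Rule C changed 0 position(s).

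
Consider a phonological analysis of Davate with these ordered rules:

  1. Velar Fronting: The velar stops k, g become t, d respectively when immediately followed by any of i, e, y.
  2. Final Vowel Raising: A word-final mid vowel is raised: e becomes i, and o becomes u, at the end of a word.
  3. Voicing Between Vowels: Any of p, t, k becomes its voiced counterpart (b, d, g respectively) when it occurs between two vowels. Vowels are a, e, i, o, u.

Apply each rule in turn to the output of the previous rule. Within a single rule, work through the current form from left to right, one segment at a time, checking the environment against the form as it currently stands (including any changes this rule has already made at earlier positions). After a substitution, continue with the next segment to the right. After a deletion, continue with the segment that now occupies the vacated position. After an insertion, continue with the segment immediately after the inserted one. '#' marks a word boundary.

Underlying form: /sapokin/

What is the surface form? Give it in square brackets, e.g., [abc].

[sabodin]

1 Velar Fronting: [sapokin] → [sapotin]
2 Final Vowel Raising: no change — [sapotin]
3 Voicing Between Vowels: [sapotin] → [sabodin]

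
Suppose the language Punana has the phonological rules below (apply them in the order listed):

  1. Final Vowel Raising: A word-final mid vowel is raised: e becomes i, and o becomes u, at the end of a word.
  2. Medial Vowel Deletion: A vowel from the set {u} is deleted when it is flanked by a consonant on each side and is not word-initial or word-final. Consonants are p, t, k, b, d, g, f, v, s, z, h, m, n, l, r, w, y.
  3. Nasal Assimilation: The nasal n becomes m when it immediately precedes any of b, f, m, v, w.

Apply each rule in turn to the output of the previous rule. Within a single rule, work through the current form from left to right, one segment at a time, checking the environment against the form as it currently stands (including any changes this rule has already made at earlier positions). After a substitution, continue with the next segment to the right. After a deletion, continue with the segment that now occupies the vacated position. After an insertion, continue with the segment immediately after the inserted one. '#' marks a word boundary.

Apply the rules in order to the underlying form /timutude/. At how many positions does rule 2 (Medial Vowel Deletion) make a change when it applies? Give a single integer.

2

1 Final Vowel Raising: [timutude] → [timutudi]
2 Medial Vowel Deletion: [timutudi] → [timtdi]
3 Nasal Assimilation: no change — [timtdi]
Rule 2 changed 2 position(s).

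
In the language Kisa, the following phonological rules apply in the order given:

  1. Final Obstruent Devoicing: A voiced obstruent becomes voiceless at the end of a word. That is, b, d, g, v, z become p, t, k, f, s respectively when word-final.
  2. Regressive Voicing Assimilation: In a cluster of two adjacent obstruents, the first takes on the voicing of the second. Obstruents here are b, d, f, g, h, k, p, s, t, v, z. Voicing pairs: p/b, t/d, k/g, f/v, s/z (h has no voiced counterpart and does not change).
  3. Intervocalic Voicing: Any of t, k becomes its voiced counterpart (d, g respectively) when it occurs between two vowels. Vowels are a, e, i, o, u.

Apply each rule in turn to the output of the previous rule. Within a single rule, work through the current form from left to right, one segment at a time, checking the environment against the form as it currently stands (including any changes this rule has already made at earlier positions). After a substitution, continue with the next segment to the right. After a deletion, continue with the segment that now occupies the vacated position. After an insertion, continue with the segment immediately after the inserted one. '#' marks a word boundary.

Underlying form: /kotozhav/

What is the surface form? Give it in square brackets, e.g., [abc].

1 Final Obstruent Devoicing: [kotozhav] → [kotozhaf]
2 Regressive Voicing Assimilation: [kotozhaf] → [kotoshaf]
3 Intervocalic Voicing: [kotoshaf] → [kodoshaf]

[kodoshaf]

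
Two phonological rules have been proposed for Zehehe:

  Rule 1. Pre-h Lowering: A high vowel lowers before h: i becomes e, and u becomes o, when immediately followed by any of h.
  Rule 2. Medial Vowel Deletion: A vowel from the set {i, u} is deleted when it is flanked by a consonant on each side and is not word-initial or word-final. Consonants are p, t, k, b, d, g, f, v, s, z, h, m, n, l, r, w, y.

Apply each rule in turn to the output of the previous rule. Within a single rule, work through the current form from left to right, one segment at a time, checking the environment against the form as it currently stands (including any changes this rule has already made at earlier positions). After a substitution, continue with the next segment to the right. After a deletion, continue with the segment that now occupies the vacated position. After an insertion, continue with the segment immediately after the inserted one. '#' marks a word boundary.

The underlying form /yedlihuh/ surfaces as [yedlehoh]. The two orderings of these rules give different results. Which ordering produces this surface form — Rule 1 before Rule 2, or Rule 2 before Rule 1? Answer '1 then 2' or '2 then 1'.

1 then 2

Order 1 then 2:
  1 Pre-h Lowering: [yedlihuh] → [yedlehoh]
  2 Medial Vowel Deletion: no change — [yedlehoh]
  result: [yedlehoh]
Order 2 then 1:
  2 Medial Vowel Deletion: [yedlihuh] → [yedlhh]
  1 Pre-h Lowering: no change — [yedlhh]
  result: [yedlhh]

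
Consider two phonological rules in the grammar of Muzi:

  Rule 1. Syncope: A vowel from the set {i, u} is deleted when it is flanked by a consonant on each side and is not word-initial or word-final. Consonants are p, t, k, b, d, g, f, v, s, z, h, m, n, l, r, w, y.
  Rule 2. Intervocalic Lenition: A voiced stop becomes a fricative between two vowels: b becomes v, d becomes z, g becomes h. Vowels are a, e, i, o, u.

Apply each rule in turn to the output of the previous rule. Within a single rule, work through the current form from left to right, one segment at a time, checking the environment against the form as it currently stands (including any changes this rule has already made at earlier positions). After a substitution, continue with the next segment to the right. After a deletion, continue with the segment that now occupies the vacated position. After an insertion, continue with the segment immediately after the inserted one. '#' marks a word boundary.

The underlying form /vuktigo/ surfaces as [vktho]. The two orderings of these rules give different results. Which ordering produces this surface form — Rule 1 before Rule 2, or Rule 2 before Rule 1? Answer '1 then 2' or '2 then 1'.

Order 1 then 2:
  1 Syncope: [vuktigo] → [vktgo]
  2 Intervocalic Lenition: no change — [vktgo]
  result: [vktgo]
Order 2 then 1:
  2 Intervocalic Lenition: [vuktigo] → [vuktiho]
  1 Syncope: [vuktiho] → [vktho]
  result: [vktho]

2 then 1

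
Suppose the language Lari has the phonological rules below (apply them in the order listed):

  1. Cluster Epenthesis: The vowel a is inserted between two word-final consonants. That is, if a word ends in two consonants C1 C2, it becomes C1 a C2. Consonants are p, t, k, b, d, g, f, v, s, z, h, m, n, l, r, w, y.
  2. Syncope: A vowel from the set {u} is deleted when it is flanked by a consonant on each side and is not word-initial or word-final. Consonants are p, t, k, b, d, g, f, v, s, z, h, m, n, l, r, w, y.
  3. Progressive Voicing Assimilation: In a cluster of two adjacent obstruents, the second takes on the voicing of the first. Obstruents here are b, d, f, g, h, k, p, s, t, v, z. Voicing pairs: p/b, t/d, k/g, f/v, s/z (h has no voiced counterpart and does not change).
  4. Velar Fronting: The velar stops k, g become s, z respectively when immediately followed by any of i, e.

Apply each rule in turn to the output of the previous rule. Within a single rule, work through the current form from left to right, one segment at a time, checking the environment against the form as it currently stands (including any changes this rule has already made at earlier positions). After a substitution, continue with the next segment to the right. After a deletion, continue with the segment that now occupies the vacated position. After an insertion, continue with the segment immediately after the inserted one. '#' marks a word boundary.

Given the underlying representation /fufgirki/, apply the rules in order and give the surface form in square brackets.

1 Cluster Epenthesis: no change — [fufgirki]
2 Syncope: [fufgirki] → [ffgirki]
3 Progressive Voicing Assimilation: [ffgirki] → [ffkirki]
4 Velar Fronting: [ffkirki] → [ffsirsi]

[ffsirsi]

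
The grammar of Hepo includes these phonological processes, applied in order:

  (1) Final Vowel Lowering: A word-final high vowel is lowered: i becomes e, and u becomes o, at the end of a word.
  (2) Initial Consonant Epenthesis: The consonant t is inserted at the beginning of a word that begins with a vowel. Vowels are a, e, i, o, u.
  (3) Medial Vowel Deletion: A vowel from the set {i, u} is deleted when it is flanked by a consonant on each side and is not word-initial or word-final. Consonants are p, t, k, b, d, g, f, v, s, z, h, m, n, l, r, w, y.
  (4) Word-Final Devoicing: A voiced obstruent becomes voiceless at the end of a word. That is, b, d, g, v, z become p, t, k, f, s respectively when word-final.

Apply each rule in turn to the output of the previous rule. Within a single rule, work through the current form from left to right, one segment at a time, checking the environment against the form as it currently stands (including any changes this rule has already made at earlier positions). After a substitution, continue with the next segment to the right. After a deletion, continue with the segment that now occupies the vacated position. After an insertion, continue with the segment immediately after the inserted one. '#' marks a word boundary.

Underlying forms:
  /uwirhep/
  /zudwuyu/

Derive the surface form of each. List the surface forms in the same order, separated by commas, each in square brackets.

/uwirhep/:
  (1) Final Vowel Lowering: no change — [uwirhep]
  (2) Initial Consonant Epenthesis: [uwirhep] → [tuwirhep]
  (3) Medial Vowel Deletion: [tuwirhep] → [twrhep]
  (4) Word-Final Devoicing: no change — [twrhep]
/zudwuyu/:
  (1) Final Vowel Lowering: [zudwuyu] → [zudwuyo]
  (2) Initial Consonant Epenthesis: no change — [zudwuyo]
  (3) Medial Vowel Deletion: [zudwuyo] → [zdwyo]
  (4) Word-Final Devoicing: no change — [zdwyo]

[twrhep], [zdwyo]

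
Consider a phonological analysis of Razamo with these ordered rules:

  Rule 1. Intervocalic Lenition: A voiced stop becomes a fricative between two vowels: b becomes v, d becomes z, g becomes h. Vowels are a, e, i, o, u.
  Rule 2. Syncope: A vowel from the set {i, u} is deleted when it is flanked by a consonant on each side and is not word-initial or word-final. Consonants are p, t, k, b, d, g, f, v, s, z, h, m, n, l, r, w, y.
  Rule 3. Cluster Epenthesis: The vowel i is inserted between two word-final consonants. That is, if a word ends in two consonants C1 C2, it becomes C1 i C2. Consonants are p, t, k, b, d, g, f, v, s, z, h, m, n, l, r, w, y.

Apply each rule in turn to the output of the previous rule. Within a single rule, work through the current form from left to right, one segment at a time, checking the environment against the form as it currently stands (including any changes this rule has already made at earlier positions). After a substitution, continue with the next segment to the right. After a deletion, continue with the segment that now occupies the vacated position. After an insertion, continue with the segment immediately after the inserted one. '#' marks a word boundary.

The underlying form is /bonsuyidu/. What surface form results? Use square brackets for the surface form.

[bonsyzu]

Rule 1 Intervocalic Lenition: [bonsuyidu] → [bonsuyizu]
Rule 2 Syncope: [bonsuyizu] → [bonsyzu]
Rule 3 Cluster Epenthesis: no change — [bonsyzu]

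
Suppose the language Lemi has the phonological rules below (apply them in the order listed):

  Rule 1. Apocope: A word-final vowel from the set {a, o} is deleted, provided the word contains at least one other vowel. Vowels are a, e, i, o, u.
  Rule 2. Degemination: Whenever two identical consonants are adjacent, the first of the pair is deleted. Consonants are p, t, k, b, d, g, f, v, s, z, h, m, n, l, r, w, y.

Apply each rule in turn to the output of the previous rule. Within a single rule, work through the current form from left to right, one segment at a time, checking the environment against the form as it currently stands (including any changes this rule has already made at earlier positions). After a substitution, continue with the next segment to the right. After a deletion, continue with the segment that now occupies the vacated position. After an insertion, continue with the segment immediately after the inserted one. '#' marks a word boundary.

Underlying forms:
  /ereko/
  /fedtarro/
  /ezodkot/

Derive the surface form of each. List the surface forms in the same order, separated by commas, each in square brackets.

[erek], [fedtar], [ezodkot]

/ereko/:
  Rule 1 Apocope: [ereko] → [erek]
  Rule 2 Degemination: no change — [erek]
/fedtarro/:
  Rule 1 Apocope: [fedtarro] → [fedtarr]
  Rule 2 Degemination: [fedtarr] → [fedtar]
/ezodkot/:
  Rule 1 Apocope: no change — [ezodkot]
  Rule 2 Degemination: no change — [ezodkot]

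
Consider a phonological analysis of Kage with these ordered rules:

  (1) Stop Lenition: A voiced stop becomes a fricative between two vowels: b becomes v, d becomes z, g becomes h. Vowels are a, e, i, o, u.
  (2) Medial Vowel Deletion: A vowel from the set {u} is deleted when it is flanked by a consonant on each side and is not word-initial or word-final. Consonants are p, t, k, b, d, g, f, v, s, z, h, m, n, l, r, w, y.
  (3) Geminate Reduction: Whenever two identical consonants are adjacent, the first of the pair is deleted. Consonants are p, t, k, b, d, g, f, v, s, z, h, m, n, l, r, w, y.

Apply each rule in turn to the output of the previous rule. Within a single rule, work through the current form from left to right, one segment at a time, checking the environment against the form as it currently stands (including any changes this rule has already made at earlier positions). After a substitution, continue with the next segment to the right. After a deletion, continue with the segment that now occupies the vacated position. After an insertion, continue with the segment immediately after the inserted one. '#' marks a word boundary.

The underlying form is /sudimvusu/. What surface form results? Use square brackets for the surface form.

(1) Stop Lenition: [sudimvusu] → [suzimvusu]
(2) Medial Vowel Deletion: [suzimvusu] → [szimvsu]
(3) Geminate Reduction: no change — [szimvsu]

[szimvsu]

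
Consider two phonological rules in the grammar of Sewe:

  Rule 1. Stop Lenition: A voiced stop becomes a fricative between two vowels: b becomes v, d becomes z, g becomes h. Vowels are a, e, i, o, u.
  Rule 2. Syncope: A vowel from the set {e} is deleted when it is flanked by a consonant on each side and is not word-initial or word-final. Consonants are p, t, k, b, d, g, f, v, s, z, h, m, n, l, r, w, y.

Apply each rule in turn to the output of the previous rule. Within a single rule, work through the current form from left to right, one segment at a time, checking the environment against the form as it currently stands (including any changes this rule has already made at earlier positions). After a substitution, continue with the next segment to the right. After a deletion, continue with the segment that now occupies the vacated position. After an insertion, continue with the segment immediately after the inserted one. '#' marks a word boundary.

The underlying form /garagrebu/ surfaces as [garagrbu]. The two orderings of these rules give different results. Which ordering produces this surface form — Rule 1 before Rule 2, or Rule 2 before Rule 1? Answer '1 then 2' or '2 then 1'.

Order 1 then 2:
  1 Stop Lenition: [garagrebu] → [garagrevu]
  2 Syncope: [garagrevu] → [garagrvu]
  result: [garagrvu]
Order 2 then 1:
  2 Syncope: [garagrebu] → [garagrbu]
  1 Stop Lenition: no change — [garagrbu]
  result: [garagrbu]

2 then 1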